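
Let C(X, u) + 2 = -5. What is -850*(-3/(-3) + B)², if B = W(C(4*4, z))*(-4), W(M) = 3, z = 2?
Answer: -102850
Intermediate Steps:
C(X, u) = -7 (C(X, u) = -2 - 5 = -7)
B = -12 (B = 3*(-4) = -12)
-850*(-3/(-3) + B)² = -850*(-3/(-3) - 12)² = -850*(-3*(-⅓) - 12)² = -850*(1 - 12)² = -850*(-11)² = -850*121 = -102850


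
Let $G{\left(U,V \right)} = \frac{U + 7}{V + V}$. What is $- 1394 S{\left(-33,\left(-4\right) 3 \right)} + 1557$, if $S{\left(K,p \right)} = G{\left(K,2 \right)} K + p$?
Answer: $-280728$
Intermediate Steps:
$G{\left(U,V \right)} = \frac{7 + U}{2 V}$
$S{\left(K,p \right)} = p + K \left(\frac{7}{4} + \frac{K}{4}\right)$ ($S{\left(K,p \right)} = \frac{7 + K}{2 \cdot 2} K + p = \frac{1}{2} \cdot \frac{1}{2} \left(7 + K\right) K + p = \left(\frac{7}{4} + \frac{K}{4}\right) K + p = K \left(\frac{7}{4} + \frac{K}{4}\right) + p = p + K \left(\frac{7}{4} + \frac{K}{4}\right)$)
$- 1394 S{\left(-33,\left(-4\right) 3 \right)} + 1557 = - 1394 \left(\left(-4\right) 3 + \frac{1}{4} \left(-33\right) \left(7 - 33\right)\right) + 1557 = - 1394 \left(-12 + \frac{1}{4} \left(-33\right) \left(-26\right)\right) + 1557 = - 1394 \left(-12 + \frac{429}{2}\right) + 1557 = \left(-1394\right) \frac{405}{2} + 1557 = -282285 + 1557 = -280728$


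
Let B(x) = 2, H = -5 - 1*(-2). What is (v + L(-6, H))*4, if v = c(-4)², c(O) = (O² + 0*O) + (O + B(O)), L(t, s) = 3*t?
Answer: 712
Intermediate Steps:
H = -3 (H = -5 + 2 = -3)
c(O) = 2 + O + O² (c(O) = (O² + 0*O) + (O + 2) = (O² + 0) + (2 + O) = O² + (2 + O) = 2 + O + O²)
v = 196 (v = (2 - 4 + (-4)²)² = (2 - 4 + 16)² = 14² = 196)
(v + L(-6, H))*4 = (196 + 3*(-6))*4 = (196 - 18)*4 = 178*4 = 712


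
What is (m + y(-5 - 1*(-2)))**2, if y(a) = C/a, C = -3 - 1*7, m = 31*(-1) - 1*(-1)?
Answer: 6400/9 ≈ 711.11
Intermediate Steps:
m = -30 (m = -31 + 1 = -30)
C = -10 (C = -3 - 7 = -10)
y(a) = -10/a
(m + y(-5 - 1*(-2)))**2 = (-30 - 10/(-5 - 1*(-2)))**2 = (-30 - 10/(-5 + 2))**2 = (-30 - 10/(-3))**2 = (-30 - 10*(-1/3))**2 = (-30 + 10/3)**2 = (-80/3)**2 = 6400/9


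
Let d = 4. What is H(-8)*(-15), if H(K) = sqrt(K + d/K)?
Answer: -15*I*sqrt(34)/2 ≈ -43.732*I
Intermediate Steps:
H(K) = sqrt(K + 4/K)
H(-8)*(-15) = sqrt(-8 + 4/(-8))*(-15) = sqrt(-8 + 4*(-1/8))*(-15) = sqrt(-8 - 1/2)*(-15) = sqrt(-17/2)*(-15) = (I*sqrt(34)/2)*(-15) = -15*I*sqrt(34)/2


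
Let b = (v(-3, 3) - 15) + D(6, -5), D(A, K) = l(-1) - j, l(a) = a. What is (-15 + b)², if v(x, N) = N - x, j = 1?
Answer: 676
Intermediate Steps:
D(A, K) = -2 (D(A, K) = -1 - 1*1 = -1 - 1 = -2)
b = -11 (b = ((3 - 1*(-3)) - 15) - 2 = ((3 + 3) - 15) - 2 = (6 - 15) - 2 = -9 - 2 = -11)
(-15 + b)² = (-15 - 11)² = (-26)² = 676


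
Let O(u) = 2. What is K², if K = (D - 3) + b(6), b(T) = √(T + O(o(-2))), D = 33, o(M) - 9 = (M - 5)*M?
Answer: 908 + 120*√2 ≈ 1077.7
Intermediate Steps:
o(M) = 9 + M*(-5 + M) (o(M) = 9 + (M - 5)*M = 9 + (-5 + M)*M = 9 + M*(-5 + M))
b(T) = √(2 + T) (b(T) = √(T + 2) = √(2 + T))
K = 30 + 2*√2 (K = (33 - 3) + √(2 + 6) = 30 + √8 = 30 + 2*√2 ≈ 32.828)
K² = (30 + 2*√2)²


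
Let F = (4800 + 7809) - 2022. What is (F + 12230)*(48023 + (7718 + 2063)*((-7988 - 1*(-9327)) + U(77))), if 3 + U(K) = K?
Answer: 316439298592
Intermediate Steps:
U(K) = -3 + K
F = 10587 (F = 12609 - 2022 = 10587)
(F + 12230)*(48023 + (7718 + 2063)*((-7988 - 1*(-9327)) + U(77))) = (10587 + 12230)*(48023 + (7718 + 2063)*((-7988 - 1*(-9327)) + (-3 + 77))) = 22817*(48023 + 9781*((-7988 + 9327) + 74)) = 22817*(48023 + 9781*(1339 + 74)) = 22817*(48023 + 9781*1413) = 22817*(48023 + 13820553) = 22817*13868576 = 316439298592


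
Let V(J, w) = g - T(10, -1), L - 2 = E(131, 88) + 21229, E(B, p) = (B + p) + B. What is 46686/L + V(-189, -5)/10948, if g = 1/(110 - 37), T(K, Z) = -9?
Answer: 2666131303/1231972966 ≈ 2.1641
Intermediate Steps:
E(B, p) = p + 2*B
L = 21581 (L = 2 + ((88 + 2*131) + 21229) = 2 + ((88 + 262) + 21229) = 2 + (350 + 21229) = 2 + 21579 = 21581)
g = 1/73 ≈ 0.013699
V(J, w) = 658/73 (V(J, w) = 1/73 - 1*(-9) = 1/73 + 9 = 658/73)
46686/L + V(-189, -5)/10948 = 46686/21581 + (658/73)/10948 = 46686*(1/21581) + (658/73)*(1/10948) = 46686/21581 + 47/57086 = 2666131303/1231972966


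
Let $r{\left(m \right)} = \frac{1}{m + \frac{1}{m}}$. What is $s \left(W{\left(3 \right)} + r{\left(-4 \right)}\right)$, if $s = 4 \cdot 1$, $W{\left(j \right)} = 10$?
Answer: $\frac{664}{17} \approx 39.059$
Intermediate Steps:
$s = 4$
$s \left(W{\left(3 \right)} + r{\left(-4 \right)}\right) = 4 \left(10 - \frac{4}{1 + \left(-4\right)^{2}}\right) = 4 \left(10 - \frac{4}{1 + 16}\right) = 4 \left(10 - \frac{4}{17}\right) = 4 \cdot \frac{166}{17} = \frac{664}{17}$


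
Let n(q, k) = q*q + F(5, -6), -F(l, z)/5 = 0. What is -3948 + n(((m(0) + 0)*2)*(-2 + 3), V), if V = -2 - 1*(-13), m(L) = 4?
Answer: -3884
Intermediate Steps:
F(l, z) = 0 (F(l, z) = -5*0 = 0)
V = 11 (V = -2 + 13 = 11)
n(q, k) = q**2 (n(q, k) = q*q + 0 = q**2 + 0 = q**2)
-3948 + n(((m(0) + 0)*2)*(-2 + 3), V) = -3948 + (((4 + 0)*2)*(-2 + 3))**2 = -3948 + ((4*2)*1)**2 = -3948 + (8*1)**2 = -3948 + 8**2 = -3948 + 64 = -3884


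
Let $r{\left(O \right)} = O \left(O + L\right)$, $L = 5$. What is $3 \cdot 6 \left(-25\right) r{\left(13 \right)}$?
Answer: $-105300$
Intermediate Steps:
$r{\left(O \right)} = O \left(5 + O\right)$ ($r{\left(O \right)} = O \left(O + 5\right) = O \left(5 + O\right)$)
$3 \cdot 6 \left(-25\right) r{\left(13 \right)} = 3 \cdot 6 \left(-25\right) 13 \left(5 + 13\right) = 18 \left(-25\right) 13 \cdot 18 = \left(-450\right) 234 = -105300$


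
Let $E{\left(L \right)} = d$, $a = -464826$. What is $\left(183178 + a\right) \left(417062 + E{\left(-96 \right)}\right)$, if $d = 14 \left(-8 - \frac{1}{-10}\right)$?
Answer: $- \frac{587167639536}{5} \approx -1.1743 \cdot 10^{11}$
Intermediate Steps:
$d = - \frac{553}{5}$ ($d = 14 \left(-8 - - \frac{1}{10}\right) = 14 \left(-8 + \frac{1}{10}\right) = 14 \left(- \frac{79}{10}\right) = - \frac{553}{5} \approx -110.6$)
$E{\left(L \right)} = - \frac{553}{5}$
$\left(183178 + a\right) \left(417062 + E{\left(-96 \right)}\right) = \left(183178 - 464826\right) \left(417062 - \frac{553}{5}\right) = \left(-281648\right) \frac{2084757}{5} = - \frac{587167639536}{5}$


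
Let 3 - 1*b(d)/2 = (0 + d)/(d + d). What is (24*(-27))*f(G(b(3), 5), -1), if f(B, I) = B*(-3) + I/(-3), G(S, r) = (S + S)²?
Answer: 194184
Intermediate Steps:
b(d) = 5 (b(d) = 6 - 2*(0 + d)/(d + d) = 6 - 2*d/(2*d) = 6 - 2*d*1/(2*d) = 6 - 2*½ = 6 - 1 = 5)
G(S, r) = 4*S² (G(S, r) = (2*S)² = 4*S²)
f(B, I) = -3*B - I/3 (f(B, I) = -3*B + I*(-⅓) = -3*B - I/3)
(24*(-27))*f(G(b(3), 5), -1) = (24*(-27))*(-12*5² - ⅓*(-1)) = -648*(-12*25 + ⅓) = -648*(-3*100 + ⅓) = -648*(-300 + ⅓) = -648*(-899/3) = 194184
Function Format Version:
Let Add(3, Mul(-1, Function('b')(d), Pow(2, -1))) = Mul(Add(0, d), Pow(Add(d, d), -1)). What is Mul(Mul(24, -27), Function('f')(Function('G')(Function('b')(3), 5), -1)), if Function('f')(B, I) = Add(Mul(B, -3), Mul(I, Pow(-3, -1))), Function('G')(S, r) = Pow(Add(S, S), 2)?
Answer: 194184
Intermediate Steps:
Function('b')(d) = 5 (Function('b')(d) = Add(6, Mul(-2, Mul(Add(0, d), Pow(Add(d, d), -1)))) = Add(6, Mul(-2, Mul(d, Pow(Mul(2, d), -1)))) = Add(6, Mul(-2, Mul(d, Mul(Rational(1, 2), Pow(d, -1))))) = Add(6, Mul(-2, Rational(1, 2))) = Add(6, -1) = 5)
Function('G')(S, r) = Mul(4, Pow(S, 2)) (Function('G')(S, r) = Pow(Mul(2, S), 2) = Mul(4, Pow(S, 2)))
Function('f')(B, I) = Add(Mul(-3, B), Mul(Rational(-1, 3), I)) (Function('f')(B, I) = Add(Mul(-3, B), Mul(I, Rational(-1, 3))) = Add(Mul(-3, B), Mul(Rational(-1, 3), I)))
Mul(Mul(24, -27), Function('f')(Function('G')(Function('b')(3), 5), -1)) = Mul(Mul(24, -27), Add(Mul(-3, Mul(4, Pow(5, 2))), Mul(Rational(-1, 3), -1))) = Mul(-648, Add(Mul(-3, Mul(4, 25)), Rational(1, 3))) = Mul(-648, Add(Mul(-3, 100), Rational(1, 3))) = Mul(-648, Add(-300, Rational(1, 3))) = Mul(-648, Rational(-899, 3)) = 194184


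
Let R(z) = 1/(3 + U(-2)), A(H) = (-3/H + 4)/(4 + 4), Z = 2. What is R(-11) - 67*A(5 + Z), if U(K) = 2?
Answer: -8319/280 ≈ -29.711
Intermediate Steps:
A(H) = 1/2 - 3/(8*H) (A(H) = (4 - 3/H)/8 = (4 - 3/H)*(1/8) = 1/2 - 3/(8*H))
R(z) = 1/5 (R(z) = 1/(3 + 2) = 1/5)
R(-11) - 67*A(5 + Z) = 1/5 - 67*(-3 + 4*(5 + 2))/(8*(5 + 2)) = 1/5 - 67*(-3 + 4*7)/(8*7) = 1/5 - 67*(-3 + 28)/(8*7) = 1/5 - 67*25/(8*7) = 1/5 - 67*25/56 = 1/5 - 1675/56 = -8319/280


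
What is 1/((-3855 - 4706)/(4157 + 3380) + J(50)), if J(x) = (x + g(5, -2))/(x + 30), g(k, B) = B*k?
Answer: -15074/9585 ≈ -1.5727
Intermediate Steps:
J(x) = (-10 + x)/(30 + x) (J(x) = (x - 2*5)/(x + 30) = (x - 10)/(30 + x) = (-10 + x)/(30 + x))
1/((-3855 - 4706)/(4157 + 3380) + J(50)) = 1/((-3855 - 4706)/(4157 + 3380) + (-10 + 50)/(30 + 50)) = 1/(-8561/7537 + 40/80) = 1/(-8561*1/7537 + (1/80)*40) = 1/(-8561/7537 + ½) = 1/(-9585/15074) = -15074/9585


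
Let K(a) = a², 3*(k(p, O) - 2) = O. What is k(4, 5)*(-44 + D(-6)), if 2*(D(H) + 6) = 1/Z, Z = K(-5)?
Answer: -9163/50 ≈ -183.26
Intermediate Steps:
k(p, O) = 2 + O/3
Z = 25 (Z = (-5)² = 25)
D(H) = -299/50 (D(H) = -6 + (½)/25 = -6 + (½)*(1/25) = -6 + 1/50 = -299/50)
k(4, 5)*(-44 + D(-6)) = (2 + (⅓)*5)*(-44 - 299/50) = (2 + 5/3)*(-2499/50) = (11/3)*(-2499/50) = -9163/50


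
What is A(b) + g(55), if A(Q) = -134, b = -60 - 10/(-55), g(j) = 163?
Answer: 29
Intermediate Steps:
b = -658/11 (b = -60 - 10*(-1/55) = -60 + 2/11 = -658/11 ≈ -59.818)
A(b) + g(55) = -134 + 163 = 29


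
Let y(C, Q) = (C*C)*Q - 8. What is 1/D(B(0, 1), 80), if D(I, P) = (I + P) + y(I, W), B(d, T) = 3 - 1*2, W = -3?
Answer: 1/70 ≈ 0.014286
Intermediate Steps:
y(C, Q) = -8 + Q*C² (y(C, Q) = C²*Q - 8 = Q*C² - 8 = -8 + Q*C²)
B(d, T) = 1 (B(d, T) = 3 - 2 = 1)
D(I, P) = -8 + I + P - 3*I² (D(I, P) = (I + P) + (-8 - 3*I²) = -8 + I + P - 3*I²)
1/D(B(0, 1), 80) = 1/(-8 + 1 + 80 - 3*1²) = 1/(-8 + 1 + 80 - 3*1) = 1/(-8 + 1 + 80 - 3) = 1/70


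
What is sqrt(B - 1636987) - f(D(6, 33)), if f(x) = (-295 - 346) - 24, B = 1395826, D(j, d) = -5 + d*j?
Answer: 665 + I*sqrt(241161) ≈ 665.0 + 491.08*I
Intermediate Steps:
f(x) = -665 (f(x) = -641 - 24 = -665)
sqrt(B - 1636987) - f(D(6, 33)) = sqrt(1395826 - 1636987) - 1*(-665) = sqrt(-241161) + 665 = I*sqrt(241161) + 665 = 665 + I*sqrt(241161)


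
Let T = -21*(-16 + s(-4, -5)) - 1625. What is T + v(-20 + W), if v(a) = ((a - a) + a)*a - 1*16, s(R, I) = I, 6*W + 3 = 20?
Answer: -32591/36 ≈ -905.31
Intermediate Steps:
W = 17/6 (W = -½ + (⅙)*20 = -½ + 10/3 = 17/6 ≈ 2.8333)
v(a) = -16 + a² (v(a) = (0 + a)*a - 16 = a*a - 16 = a² - 16 = -16 + a²)
T = -1184 (T = -21*(-16 - 5) - 1625 = -21*(-21) - 1625 = 441 - 1625 = -1184)
T + v(-20 + W) = -1184 + (-16 + (-20 + 17/6)²) = -1184 + (-16 + (-103/6)²) = -1184 + (-16 + 10609/36) = -1184 + 10033/36 = -32591/36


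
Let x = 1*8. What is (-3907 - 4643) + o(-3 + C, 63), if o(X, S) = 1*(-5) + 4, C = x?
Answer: -8551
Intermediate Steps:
x = 8
C = 8
o(X, S) = -1 (o(X, S) = -5 + 4 = -1)
(-3907 - 4643) + o(-3 + C, 63) = (-3907 - 4643) - 1 = -8550 - 1 = -8551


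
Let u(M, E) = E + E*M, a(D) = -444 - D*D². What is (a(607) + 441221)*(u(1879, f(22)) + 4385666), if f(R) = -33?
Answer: -965066900479516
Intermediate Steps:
a(D) = -444 - D³
(a(607) + 441221)*(u(1879, f(22)) + 4385666) = ((-444 - 1*607³) + 441221)*(-33*(1 + 1879) + 4385666) = ((-444 - 1*223648543) + 441221)*(-33*1880 + 4385666) = ((-444 - 223648543) + 441221)*(-62040 + 4385666) = (-223648987 + 441221)*4323626 = -223207766*4323626 = -965066900479516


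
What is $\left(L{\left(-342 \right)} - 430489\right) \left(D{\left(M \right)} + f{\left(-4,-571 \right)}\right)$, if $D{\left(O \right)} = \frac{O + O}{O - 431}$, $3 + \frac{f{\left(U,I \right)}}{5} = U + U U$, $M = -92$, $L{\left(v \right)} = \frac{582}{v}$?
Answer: $- \frac{582016110430}{29811} \approx -1.9524 \cdot 10^{7}$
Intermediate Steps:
$f{\left(U,I \right)} = -15 + 5 U + 5 U^{2}$ ($f{\left(U,I \right)} = -15 + 5 \left(U + U U\right) = -15 + 5 \left(U + U^{2}\right) = -15 + \left(5 U + 5 U^{2}\right) = -15 + 5 U + 5 U^{2}$)
$D{\left(O \right)} = \frac{2 O}{-431 + O}$
$\left(L{\left(-342 \right)} - 430489\right) \left(D{\left(M \right)} + f{\left(-4,-571 \right)}\right) = \left(\frac{582}{-342} - 430489\right) \left(2 \left(-92\right) \frac{1}{-431 - 92} + \left(-15 + 5 \left(-4\right) + 5 \left(-4\right)^{2}\right)\right) = \left(582 \left(- \frac{1}{342}\right) - 430489\right) \left(2 \left(-92\right) \frac{1}{-523} - -45\right) = \left(- \frac{97}{57} - 430489\right) \left(2 \left(-92\right) \left(- \frac{1}{523}\right) - -45\right) = - \frac{24537970 \left(\frac{184}{523} + 45\right)}{57} = \left(- \frac{24537970}{57}\right) \frac{23719}{523} = - \frac{582016110430}{29811}$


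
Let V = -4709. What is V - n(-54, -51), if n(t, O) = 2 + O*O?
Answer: -7312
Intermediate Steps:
n(t, O) = 2 + O**2
V - n(-54, -51) = -4709 - (2 + (-51)**2) = -4709 - (2 + 2601) = -4709 - 1*2603 = -4709 - 2603 = -7312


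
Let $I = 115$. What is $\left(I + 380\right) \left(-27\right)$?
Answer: $-13365$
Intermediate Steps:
$\left(I + 380\right) \left(-27\right) = \left(115 + 380\right) \left(-27\right) = 495 \left(-27\right) = -13365$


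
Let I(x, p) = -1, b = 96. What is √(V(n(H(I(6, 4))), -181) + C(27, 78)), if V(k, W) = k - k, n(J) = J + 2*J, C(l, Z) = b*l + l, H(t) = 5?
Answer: 3*√291 ≈ 51.176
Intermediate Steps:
C(l, Z) = 97*l (C(l, Z) = 96*l + l = 97*l)
n(J) = 3*J
V(k, W) = 0
√(V(n(H(I(6, 4))), -181) + C(27, 78)) = √(0 + 97*27) = √(0 + 2619) = √2619 = 3*√291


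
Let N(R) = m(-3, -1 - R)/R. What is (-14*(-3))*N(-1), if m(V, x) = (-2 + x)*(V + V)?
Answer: -504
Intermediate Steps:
m(V, x) = 2*V*(-2 + x) (m(V, x) = (-2 + x)*(2*V) = 2*V*(-2 + x))
N(R) = (18 + 6*R)/R (N(R) = (2*(-3)*(-2 + (-1 - R)))/R = (2*(-3)*(-3 - R))/R = (18 + 6*R)/R)
(-14*(-3))*N(-1) = (-14*(-3))*(6 + 18/(-1)) = 42*(6 + 18*(-1)) = 42*(6 - 18) = 42*(-12) = -504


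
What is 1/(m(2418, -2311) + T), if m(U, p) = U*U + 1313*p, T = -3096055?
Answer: -1/283674 ≈ -3.5252e-6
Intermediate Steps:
m(U, p) = U² + 1313*p
1/(m(2418, -2311) + T) = 1/((2418² + 1313*(-2311)) - 3096055) = 1/((5846724 - 3034343) - 3096055) = 1/(2812381 - 3096055) = 1/(-283674) = -1/283674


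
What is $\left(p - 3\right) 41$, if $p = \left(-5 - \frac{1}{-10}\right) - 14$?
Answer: $- \frac{8979}{10} \approx -897.9$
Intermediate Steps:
$p = - \frac{189}{10}$ ($p = \left(-5 - - \frac{1}{10}\right) - 14 = \left(-5 + \frac{1}{10}\right) - 14 = - \frac{49}{10} - 14 = - \frac{189}{10} \approx -18.9$)
$\left(p - 3\right) 41 = \left(- \frac{189}{10} - 3\right) 41 = \left(- \frac{219}{10}\right) 41 = - \frac{8979}{10}$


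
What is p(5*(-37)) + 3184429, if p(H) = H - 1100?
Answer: 3183144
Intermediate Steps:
p(H) = -1100 + H
p(5*(-37)) + 3184429 = (-1100 + 5*(-37)) + 3184429 = (-1100 - 185) + 3184429 = -1285 + 3184429 = 3183144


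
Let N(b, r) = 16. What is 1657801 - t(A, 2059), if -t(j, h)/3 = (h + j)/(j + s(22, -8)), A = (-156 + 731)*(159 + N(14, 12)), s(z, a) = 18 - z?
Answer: 166809902473/100621 ≈ 1.6578e+6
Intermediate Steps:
A = 100625 (A = (-156 + 731)*(159 + 16) = 575*175 = 100625)
t(j, h) = -3*(h + j)/(-4 + j) (t(j, h) = -3*(h + j)/(j + (18 - 1*22)) = -3*(h + j)/(j + (18 - 22)) = -3*(h + j)/(j - 4) = -3*(h + j)/(-4 + j))
1657801 - t(A, 2059) = 1657801 - 3*(-1*2059 - 1*100625)/(-4 + 100625) = 1657801 - 3*(-2059 - 100625)/100621 = 1657801 - 3*(-102684)/100621 = 1657801 - 1*(-308052/100621) = 1657801 + 308052/100621 = 166809902473/100621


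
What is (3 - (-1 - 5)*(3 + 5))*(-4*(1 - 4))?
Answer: 612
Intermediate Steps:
(3 - (-1 - 5)*(3 + 5))*(-4*(1 - 4)) = (3 - (-6)*8)*(-4*(-3)) = (3 - 1*(-48))*12 = (3 + 48)*12 = 51*12 = 612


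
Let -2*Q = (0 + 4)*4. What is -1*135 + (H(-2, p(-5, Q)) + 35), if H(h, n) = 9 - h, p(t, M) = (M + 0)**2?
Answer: -89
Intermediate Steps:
Q = -8 (Q = -(0 + 4)*4/2 = -2*4 = -1/2*16 = -8)
p(t, M) = M**2
-1*135 + (H(-2, p(-5, Q)) + 35) = -1*135 + ((9 - 1*(-2)) + 35) = -135 + ((9 + 2) + 35) = -135 + (11 + 35) = -135 + 46 = -89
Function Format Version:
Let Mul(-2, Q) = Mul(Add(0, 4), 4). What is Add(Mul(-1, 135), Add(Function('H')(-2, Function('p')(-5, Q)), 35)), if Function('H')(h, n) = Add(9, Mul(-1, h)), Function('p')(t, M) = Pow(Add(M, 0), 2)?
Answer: -89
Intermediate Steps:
Q = -8 (Q = Mul(Rational(-1, 2), Mul(Add(0, 4), 4)) = Mul(Rational(-1, 2), Mul(4, 4)) = Mul(Rational(-1, 2), 16) = -8)
Function('p')(t, M) = Pow(M, 2)
Add(Mul(-1, 135), Add(Function('H')(-2, Function('p')(-5, Q)), 35)) = Add(Mul(-1, 135), Add(Add(9, Mul(-1, -2)), 35)) = Add(-135, Add(Add(9, 2), 35)) = Add(-135, Add(11, 35)) = Add(-135, 46) = -89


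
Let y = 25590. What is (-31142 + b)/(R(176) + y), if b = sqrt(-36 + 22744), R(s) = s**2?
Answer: -15571/28283 + sqrt(5677)/28283 ≈ -0.54788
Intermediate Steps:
b = 2*sqrt(5677) (b = sqrt(22708) = 2*sqrt(5677) ≈ 150.69)
(-31142 + b)/(R(176) + y) = (-31142 + 2*sqrt(5677))/(176**2 + 25590) = (-31142 + 2*sqrt(5677))/(30976 + 25590) = (-31142 + 2*sqrt(5677))/56566 = (-31142 + 2*sqrt(5677))*(1/56566) = -15571/28283 + sqrt(5677)/28283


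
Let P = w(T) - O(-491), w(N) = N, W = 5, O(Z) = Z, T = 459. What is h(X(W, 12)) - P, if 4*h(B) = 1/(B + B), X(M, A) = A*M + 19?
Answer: -600399/632 ≈ -950.00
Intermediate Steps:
P = 950 (P = 459 - 1*(-491) = 459 + 491 = 950)
X(M, A) = 19 + A*M
h(B) = 1/(8*B) (h(B) = 1/(4*(B + B)) = 1/(4*((2*B))) = (1/(2*B))/4 = 1/(8*B))
h(X(W, 12)) - P = 1/(8*(19 + 12*5)) - 1*950 = 1/(8*(19 + 60)) - 950 = (⅛)/79 - 950 = (⅛)*(1/79) - 950 = 1/632 - 950 = -600399/632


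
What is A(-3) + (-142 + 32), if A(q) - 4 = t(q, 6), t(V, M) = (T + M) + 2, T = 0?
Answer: -98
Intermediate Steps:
t(V, M) = 2 + M (t(V, M) = (0 + M) + 2 = M + 2 = 2 + M)
A(q) = 12 (A(q) = 4 + (2 + 6) = 4 + 8 = 12)
A(-3) + (-142 + 32) = 12 + (-142 + 32) = 12 - 110 = -98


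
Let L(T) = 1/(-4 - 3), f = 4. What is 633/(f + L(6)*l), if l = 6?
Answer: 4431/22 ≈ 201.41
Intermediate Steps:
L(T) = -⅐ (L(T) = 1/(-7) = -⅐)
633/(f + L(6)*l) = 633/(4 - ⅐*6) = 633/(4 - 6/7) = 633/(22/7) = 633*(7/22) = 4431/22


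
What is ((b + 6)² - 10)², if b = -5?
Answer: 81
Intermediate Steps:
((b + 6)² - 10)² = ((-5 + 6)² - 10)² = (1² - 10)² = (1 - 10)² = (-9)² = 81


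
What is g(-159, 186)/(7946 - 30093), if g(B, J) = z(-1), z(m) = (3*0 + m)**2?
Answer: -1/22147 ≈ -4.5153e-5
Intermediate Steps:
z(m) = m**2 (z(m) = (0 + m)**2 = m**2)
g(B, J) = 1 (g(B, J) = (-1)**2 = 1)
g(-159, 186)/(7946 - 30093) = 1/(7946 - 30093) = 1/(-22147) = 1*(-1/22147) = -1/22147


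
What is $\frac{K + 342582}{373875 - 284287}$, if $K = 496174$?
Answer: $\frac{209689}{22397} \approx 9.3624$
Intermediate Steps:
$\frac{K + 342582}{373875 - 284287} = \frac{496174 + 342582}{373875 - 284287} = \frac{838756}{89588} = 838756 \cdot \frac{1}{89588} = \frac{209689}{22397}$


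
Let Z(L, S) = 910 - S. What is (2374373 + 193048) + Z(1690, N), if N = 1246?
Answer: 2567085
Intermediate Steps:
(2374373 + 193048) + Z(1690, N) = (2374373 + 193048) + (910 - 1*1246) = 2567421 + (910 - 1246) = 2567421 - 336 = 2567085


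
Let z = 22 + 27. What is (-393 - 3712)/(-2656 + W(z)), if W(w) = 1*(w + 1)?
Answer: 4105/2606 ≈ 1.5752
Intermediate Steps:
z = 49
W(w) = 1 + w (W(w) = 1*(1 + w) = 1 + w)
(-393 - 3712)/(-2656 + W(z)) = (-393 - 3712)/(-2656 + (1 + 49)) = -4105/(-2656 + 50) = -4105/(-2606) = -4105*(-1/2606) = 4105/2606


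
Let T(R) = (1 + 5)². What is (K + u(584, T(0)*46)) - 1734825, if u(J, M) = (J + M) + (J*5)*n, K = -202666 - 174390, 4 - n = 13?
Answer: -2135921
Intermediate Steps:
n = -9 (n = 4 - 1*13 = 4 - 13 = -9)
T(R) = 36 (T(R) = 6² = 36)
K = -377056
u(J, M) = M - 44*J (u(J, M) = (J + M) + (J*5)*(-9) = (J + M) + (5*J)*(-9) = (J + M) - 45*J = M - 44*J)
(K + u(584, T(0)*46)) - 1734825 = (-377056 + (36*46 - 44*584)) - 1734825 = (-377056 + (1656 - 25696)) - 1734825 = (-377056 - 24040) - 1734825 = -401096 - 1734825 = -2135921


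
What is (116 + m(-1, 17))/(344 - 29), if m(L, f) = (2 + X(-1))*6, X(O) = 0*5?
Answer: 128/315 ≈ 0.40635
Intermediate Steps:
X(O) = 0
m(L, f) = 12 (m(L, f) = (2 + 0)*6 = 2*6 = 12)
(116 + m(-1, 17))/(344 - 29) = (116 + 12)/(344 - 29) = 128/315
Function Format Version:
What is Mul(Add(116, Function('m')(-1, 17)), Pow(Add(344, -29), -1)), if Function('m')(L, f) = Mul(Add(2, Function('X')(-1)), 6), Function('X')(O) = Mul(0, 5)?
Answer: Rational(128, 315) ≈ 0.40635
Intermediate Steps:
Function('X')(O) = 0
Function('m')(L, f) = 12 (Function('m')(L, f) = Mul(Add(2, 0), 6) = Mul(2, 6) = 12)
Mul(Add(116, Function('m')(-1, 17)), Pow(Add(344, -29), -1)) = Mul(Add(116, 12), Pow(Add(344, -29), -1)) = Mul(128, Pow(315, -1)) = Mul(128, Rational(1, 315)) = Rational(128, 315)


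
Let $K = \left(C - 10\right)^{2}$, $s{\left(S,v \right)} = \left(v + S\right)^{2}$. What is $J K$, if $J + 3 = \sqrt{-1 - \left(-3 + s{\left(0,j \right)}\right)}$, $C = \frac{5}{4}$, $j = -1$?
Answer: $- \frac{1225}{8} \approx -153.13$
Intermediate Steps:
$C = \frac{5}{4}$ ($C = 5 \cdot \frac{1}{4} = \frac{5}{4} \approx 1.25$)
$s{\left(S,v \right)} = \left(S + v\right)^{2}$
$K = \frac{1225}{16}$ ($K = \left(\frac{5}{4} - 10\right)^{2} = \left(- \frac{35}{4}\right)^{2} = \frac{1225}{16} \approx 76.563$)
$J = -2$ ($J = -3 + \sqrt{-1 + \left(3 - \left(0 - 1\right)^{2}\right)} = -3 + \sqrt{-1 + \left(3 - \left(-1\right)^{2}\right)} = -3 + \sqrt{-1 + \left(3 - 1\right)} = -3 + \sqrt{-1 + 2} = -3 + \sqrt{1} = -3 + 1 = -2$)
$J K = \left(-2\right) \frac{1225}{16} = - \frac{1225}{8}$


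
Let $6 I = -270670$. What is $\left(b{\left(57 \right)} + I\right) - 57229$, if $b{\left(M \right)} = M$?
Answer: $- \frac{306851}{3} \approx -1.0228 \cdot 10^{5}$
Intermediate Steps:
$I = - \frac{135335}{3}$ ($I = \frac{1}{6} \left(-270670\right) = - \frac{135335}{3} \approx -45112.0$)
$\left(b{\left(57 \right)} + I\right) - 57229 = \left(57 - \frac{135335}{3}\right) - 57229 = - \frac{135164}{3} - 57229 = - \frac{306851}{3}$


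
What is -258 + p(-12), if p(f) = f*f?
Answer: -114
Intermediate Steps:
p(f) = f**2
-258 + p(-12) = -258 + (-12)**2 = -258 + 144 = -114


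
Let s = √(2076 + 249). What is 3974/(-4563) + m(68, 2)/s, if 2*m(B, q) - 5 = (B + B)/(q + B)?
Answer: -3974/4563 + 81*√93/10850 ≈ -0.79892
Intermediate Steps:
s = 5*√93 (s = √2325 = 5*√93 ≈ 48.218)
m(B, q) = 5/2 + B/(B + q) (m(B, q) = 5/2 + ((B + B)/(q + B))/2 = 5/2 + ((2*B)/(B + q))/2 = 5/2 + (2*B/(B + q))/2 = 5/2 + B/(B + q))
3974/(-4563) + m(68, 2)/s = 3974/(-4563) + ((5*2 + 7*68)/(2*(68 + 2)))/((5*√93)) = 3974*(-1/4563) + ((½)*(10 + 476)/70)*(√93/465) = -3974/4563 + ((½)*(1/70)*486)*(√93/465) = -3974/4563 + 243*(√93/465)/70 = -3974/4563 + 81*√93/10850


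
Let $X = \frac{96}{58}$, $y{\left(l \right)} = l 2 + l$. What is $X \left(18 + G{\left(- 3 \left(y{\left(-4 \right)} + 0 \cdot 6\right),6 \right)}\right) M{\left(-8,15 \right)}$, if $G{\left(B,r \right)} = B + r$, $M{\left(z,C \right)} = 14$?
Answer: $\frac{40320}{29} \approx 1390.3$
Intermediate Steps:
$y{\left(l \right)} = 3 l$ ($y{\left(l \right)} = 2 l + l = 3 l$)
$X = \frac{48}{29}$ ($X = 96 \cdot \frac{1}{58} = \frac{48}{29} \approx 1.6552$)
$X \left(18 + G{\left(- 3 \left(y{\left(-4 \right)} + 0 \cdot 6\right),6 \right)}\right) M{\left(-8,15 \right)} = \frac{48 \left(18 - \left(-6 + 3 \left(3 \left(-4\right) + 0 \cdot 6\right)\right)\right)}{29} \cdot 14 = \frac{48 \left(18 - \left(-6 + 3 \left(-12 + 0\right)\right)\right)}{29} \cdot 14 = \frac{48 \left(18 + \left(\left(-3\right) \left(-12\right) + 6\right)\right)}{29} \cdot 14 = \frac{48 \left(18 + \left(36 + 6\right)\right)}{29} \cdot 14 = \frac{48 \left(18 + 42\right)}{29} \cdot 14 = \frac{48}{29} \cdot 60 \cdot 14 = \frac{2880}{29} \cdot 14 = \frac{40320}{29}$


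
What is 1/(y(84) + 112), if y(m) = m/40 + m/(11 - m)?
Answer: 730/82453 ≈ 0.0088535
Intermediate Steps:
y(m) = m/40 + m/(11 - m) (y(m) = m*(1/40) + m/(11 - m) = m/40 + m/(11 - m))
1/(y(84) + 112) = 1/((1/40)*84*(-51 + 84)/(-11 + 84) + 112) = 1/((1/40)*84*33/73 + 112) = 1/((1/40)*84*(1/73)*33 + 112) = 1/(693/730 + 112) = 1/(82453/730) = 730/82453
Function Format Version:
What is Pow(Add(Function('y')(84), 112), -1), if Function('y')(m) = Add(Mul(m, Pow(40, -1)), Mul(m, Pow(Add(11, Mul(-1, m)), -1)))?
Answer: Rational(730, 82453) ≈ 0.0088535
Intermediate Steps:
Function('y')(m) = Add(Mul(Rational(1, 40), m), Mul(m, Pow(Add(11, Mul(-1, m)), -1))) (Function('y')(m) = Add(Mul(m, Rational(1, 40)), Mul(m, Pow(Add(11, Mul(-1, m)), -1))) = Add(Mul(Rational(1, 40), m), Mul(m, Pow(Add(11, Mul(-1, m)), -1))))
Pow(Add(Function('y')(84), 112), -1) = Pow(Add(Mul(Rational(1, 40), 84, Pow(Add(-11, 84), -1), Add(-51, 84)), 112), -1) = Pow(Add(Mul(Rational(1, 40), 84, Pow(73, -1), 33), 112), -1) = Pow(Add(Mul(Rational(1, 40), 84, Rational(1, 73), 33), 112), -1) = Pow(Add(Rational(693, 730), 112), -1) = Pow(Rational(82453, 730), -1) = Rational(730, 82453)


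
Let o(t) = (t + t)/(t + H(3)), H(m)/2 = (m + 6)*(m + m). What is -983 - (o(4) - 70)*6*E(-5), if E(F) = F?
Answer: -21566/7 ≈ -3080.9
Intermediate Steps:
H(m) = 4*m*(6 + m) (H(m) = 2*((m + 6)*(m + m)) = 2*((6 + m)*(2*m)) = 2*(2*m*(6 + m)) = 4*m*(6 + m))
o(t) = 2*t/(108 + t) (o(t) = (t + t)/(t + 4*3*(6 + 3)) = (2*t)/(t + 4*3*9) = (2*t)/(t + 108) = (2*t)/(108 + t) = 2*t/(108 + t))
-983 - (o(4) - 70)*6*E(-5) = -983 - (2*4/(108 + 4) - 70)*6*(-5) = -983 - (2*4/112 - 70)*(-30) = -983 - (2*4*(1/112) - 70)*(-30) = -983 - (1/14 - 70)*(-30) = -983 - (-979)*(-30)/14 = -983 - 1*14685/7 = -983 - 14685/7 = -21566/7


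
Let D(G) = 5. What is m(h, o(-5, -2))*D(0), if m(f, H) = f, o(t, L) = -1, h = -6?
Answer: -30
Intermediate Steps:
m(h, o(-5, -2))*D(0) = -6*5 = -30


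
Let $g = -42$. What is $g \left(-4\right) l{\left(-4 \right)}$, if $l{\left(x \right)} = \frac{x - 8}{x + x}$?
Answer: $252$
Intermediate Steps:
$l{\left(x \right)} = \frac{-8 + x}{2 x}$
$g \left(-4\right) l{\left(-4 \right)} = \left(-42\right) \left(-4\right) \frac{-8 - 4}{2 \left(-4\right)} = 168 \cdot \frac{1}{2} \left(- \frac{1}{4}\right) \left(-12\right) = 168 \cdot \frac{3}{2} = 252$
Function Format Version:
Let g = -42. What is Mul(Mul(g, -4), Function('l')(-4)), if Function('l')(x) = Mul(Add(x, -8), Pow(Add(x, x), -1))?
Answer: 252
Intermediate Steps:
Function('l')(x) = Mul(Rational(1, 2), Pow(x, -1), Add(-8, x)) (Function('l')(x) = Mul(Add(-8, x), Pow(Mul(2, x), -1)) = Mul(Add(-8, x), Mul(Rational(1, 2), Pow(x, -1))) = Mul(Rational(1, 2), Pow(x, -1), Add(-8, x)))
Mul(Mul(g, -4), Function('l')(-4)) = Mul(Mul(-42, -4), Mul(Rational(1, 2), Pow(-4, -1), Add(-8, -4))) = Mul(168, Mul(Rational(1, 2), Rational(-1, 4), -12)) = Mul(168, Rational(3, 2)) = 252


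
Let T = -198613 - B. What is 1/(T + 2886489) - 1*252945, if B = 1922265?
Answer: -193657474394/765611 ≈ -2.5295e+5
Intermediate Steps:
T = -2120878 (T = -198613 - 1*1922265 = -198613 - 1922265 = -2120878)
1/(T + 2886489) - 1*252945 = 1/(-2120878 + 2886489) - 1*252945 = 1/765611 - 252945 = -193657474394/765611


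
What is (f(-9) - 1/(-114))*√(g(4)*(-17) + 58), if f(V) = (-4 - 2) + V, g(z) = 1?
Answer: -1709*√41/114 ≈ -95.991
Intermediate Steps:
f(V) = -6 + V
(f(-9) - 1/(-114))*√(g(4)*(-17) + 58) = ((-6 - 9) - 1/(-114))*√(1*(-17) + 58) = (-15 - 1*(-1/114))*√(-17 + 58) = (-15 + 1/114)*√41 = -1709*√41/114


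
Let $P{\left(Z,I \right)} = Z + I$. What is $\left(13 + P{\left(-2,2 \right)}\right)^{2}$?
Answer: $169$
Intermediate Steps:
$P{\left(Z,I \right)} = I + Z$
$\left(13 + P{\left(-2,2 \right)}\right)^{2} = \left(13 + \left(2 - 2\right)\right)^{2} = \left(13 + 0\right)^{2} = 13^{2} = 169$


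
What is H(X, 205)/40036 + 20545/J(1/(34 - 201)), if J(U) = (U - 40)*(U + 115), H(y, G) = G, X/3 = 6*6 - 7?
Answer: -1432094097985/321043489329 ≈ -4.4607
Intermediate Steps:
X = 87 (X = 3*(6*6 - 7) = 3*(36 - 7) = 3*29 = 87)
J(U) = (-40 + U)*(115 + U)
H(X, 205)/40036 + 20545/J(1/(34 - 201)) = 205/40036 + 20545/(-4600 + (1/(34 - 201))² + 75/(34 - 201)) = 205*(1/40036) + 20545/(-4600 + (1/(-167))² + 75/(-167)) = 205/40036 + 20545/(-4600 + (-1/167)² + 75*(-1/167)) = 205/40036 + 20545/(-4600 + 1/27889 - 75/167) = 205/40036 + 20545/(-128301924/27889) = 205/40036 + 20545*(-27889/128301924) = 205/40036 - 572979505/128301924 = -1432094097985/321043489329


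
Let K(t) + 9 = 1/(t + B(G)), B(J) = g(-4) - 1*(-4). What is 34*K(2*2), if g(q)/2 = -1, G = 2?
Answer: -901/3 ≈ -300.33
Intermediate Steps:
g(q) = -2 (g(q) = 2*(-1) = -2)
B(J) = 2 (B(J) = -2 - 1*(-4) = -2 + 4 = 2)
K(t) = -9 + 1/(2 + t) (K(t) = -9 + 1/(t + 2) = -9 + 1/(2 + t))
34*K(2*2) = 34*((-17 - 18*2)/(2 + 2*2)) = 34*((-17 - 9*4)/(2 + 4)) = 34*((-17 - 36)/6) = 34*((1/6)*(-53)) = 34*(-53/6) = -901/3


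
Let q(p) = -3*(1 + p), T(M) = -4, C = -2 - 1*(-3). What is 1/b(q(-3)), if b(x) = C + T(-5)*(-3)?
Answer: 1/13 ≈ 0.076923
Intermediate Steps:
C = 1 (C = -2 + 3 = 1)
q(p) = -3 - 3*p
b(x) = 13 (b(x) = 1 - 4*(-3) = 1 + 12 = 13)
1/b(q(-3)) = 1/13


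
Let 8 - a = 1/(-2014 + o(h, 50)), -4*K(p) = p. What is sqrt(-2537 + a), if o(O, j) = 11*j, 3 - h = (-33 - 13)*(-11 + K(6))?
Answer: I*sqrt(1355098530)/732 ≈ 50.289*I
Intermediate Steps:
K(p) = -p/4
h = -572 (h = 3 - (-33 - 13)*(-11 - 1/4*6) = 3 - (-46)*(-11 - 3/2) = 3 - (-46)*(-25)/2 = 3 - 1*575 = 3 - 575 = -572)
a = 11713/1464 (a = 8 - 1/(-2014 + 11*50) = 8 - 1/(-2014 + 550) = 8 - 1/(-1464) = 8 - 1*(-1/1464) = 8 + 1/1464 = 11713/1464 ≈ 8.0007)
sqrt(-2537 + a) = sqrt(-2537 + 11713/1464) = sqrt(-3702455/1464) = I*sqrt(1355098530)/732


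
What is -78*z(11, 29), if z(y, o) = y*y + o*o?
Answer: -75036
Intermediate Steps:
z(y, o) = o² + y² (z(y, o) = y² + o² = o² + y²)
-78*z(11, 29) = -78*(29² + 11²) = -78*(841 + 121) = -78*962 = -75036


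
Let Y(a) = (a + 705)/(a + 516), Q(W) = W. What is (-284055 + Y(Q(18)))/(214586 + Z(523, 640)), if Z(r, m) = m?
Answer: -50561549/38310228 ≈ -1.3198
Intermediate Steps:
Y(a) = (705 + a)/(516 + a)
(-284055 + Y(Q(18)))/(214586 + Z(523, 640)) = (-284055 + (705 + 18)/(516 + 18))/(214586 + 640) = (-284055 + 723/534)/215226 = (-284055 + (1/534)*723)*(1/215226) = (-284055 + 241/178)*(1/215226) = -50561549/178*1/215226 = -50561549/38310228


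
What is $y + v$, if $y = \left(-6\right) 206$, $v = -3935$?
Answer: $-5171$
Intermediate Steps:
$y = -1236$
$y + v = -1236 - 3935 = -5171$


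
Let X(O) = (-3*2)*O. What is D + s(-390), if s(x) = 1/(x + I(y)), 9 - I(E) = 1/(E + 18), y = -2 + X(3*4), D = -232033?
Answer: -4950424111/21335 ≈ -2.3203e+5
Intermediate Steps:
X(O) = -6*O
y = -74 (y = -2 - 18*4 = -2 - 6*12 = -2 - 72 = -74)
I(E) = 9 - 1/(18 + E) (I(E) = 9 - 1/(E + 18) = 9 - 1/(18 + E))
s(x) = 1/(505/56 + x) (s(x) = 1/(x + (161 + 9*(-74))/(18 - 74)) = 1/(x + (161 - 666)/(-56)) = 1/(x - 1/56*(-505)) = 1/(x + 505/56) = 1/(505/56 + x))
D + s(-390) = -232033 + 56/(505 + 56*(-390)) = -232033 + 56/(505 - 21840) = -232033 + 56/(-21335) = -232033 + 56*(-1/21335) = -232033 - 56/21335 = -4950424111/21335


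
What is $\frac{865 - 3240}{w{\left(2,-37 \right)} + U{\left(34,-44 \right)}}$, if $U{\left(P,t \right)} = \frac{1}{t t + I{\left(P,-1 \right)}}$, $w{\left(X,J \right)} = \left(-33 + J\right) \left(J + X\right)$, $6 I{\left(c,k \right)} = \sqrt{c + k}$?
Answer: $- \frac{130855397184875}{134987701344656} - \frac{2375 \sqrt{33}}{134987701344656} \approx -0.96939$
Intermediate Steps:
$I{\left(c,k \right)} = \frac{\sqrt{c + k}}{6}$
$U{\left(P,t \right)} = \frac{1}{t^{2} + \frac{\sqrt{-1 + P}}{6}}$ ($U{\left(P,t \right)} = \frac{1}{t t + \frac{\sqrt{P - 1}}{6}} = \frac{1}{t^{2} + \frac{\sqrt{-1 + P}}{6}}$)
$\frac{865 - 3240}{w{\left(2,-37 \right)} + U{\left(34,-44 \right)}} = \frac{865 - 3240}{\left(\left(-37\right)^{2} - -1221 - 66 - 74\right) + \frac{6}{\sqrt{-1 + 34} + 6 \left(-44\right)^{2}}} = - \frac{2375}{\left(1369 + 1221 - 66 - 74\right) + \frac{6}{\sqrt{33} + 6 \cdot 1936}} = - \frac{2375}{2450 + \frac{6}{\sqrt{33} + 11616}} = - \frac{2375}{2450 + \frac{6}{11616 + \sqrt{33}}}$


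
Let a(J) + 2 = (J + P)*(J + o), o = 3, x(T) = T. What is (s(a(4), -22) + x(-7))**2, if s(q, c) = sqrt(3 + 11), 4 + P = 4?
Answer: (7 - sqrt(14))**2 ≈ 10.617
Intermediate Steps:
P = 0 (P = -4 + 4 = 0)
a(J) = -2 + J*(3 + J) (a(J) = -2 + (J + 0)*(J + 3) = -2 + J*(3 + J))
s(q, c) = sqrt(14)
(s(a(4), -22) + x(-7))**2 = (sqrt(14) - 7)**2 = (-7 + sqrt(14))**2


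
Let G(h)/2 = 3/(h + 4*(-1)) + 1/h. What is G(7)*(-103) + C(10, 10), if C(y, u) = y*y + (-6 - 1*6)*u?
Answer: -1788/7 ≈ -255.43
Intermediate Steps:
G(h) = 2/h + 6/(-4 + h) (G(h) = 2*(3/(h + 4*(-1)) + 1/h) = 2*(3/(h - 4) + 1/h) = 2*(3/(-4 + h) + 1/h) = 2*(1/h + 3/(-4 + h)) = 2/h + 6/(-4 + h))
C(y, u) = y² - 12*u (C(y, u) = y² + (-6 - 6)*u = y² - 12*u)
G(7)*(-103) + C(10, 10) = (8*(-1 + 7)/(7*(-4 + 7)))*(-103) + (10² - 12*10) = (8*(⅐)*6/3)*(-103) + (100 - 120) = (8*(⅐)*(⅓)*6)*(-103) - 20 = (16/7)*(-103) - 20 = -1648/7 - 20 = -1788/7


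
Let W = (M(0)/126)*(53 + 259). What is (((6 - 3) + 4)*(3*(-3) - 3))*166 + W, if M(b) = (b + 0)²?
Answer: -13944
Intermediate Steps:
M(b) = b²
W = 0 (W = (0²/126)*(53 + 259) = (0*(1/126))*312 = 0*312 = 0)
(((6 - 3) + 4)*(3*(-3) - 3))*166 + W = (((6 - 3) + 4)*(3*(-3) - 3))*166 + 0 = ((3 + 4)*(-9 - 3))*166 + 0 = (7*(-12))*166 + 0 = -84*166 + 0 = -13944 + 0 = -13944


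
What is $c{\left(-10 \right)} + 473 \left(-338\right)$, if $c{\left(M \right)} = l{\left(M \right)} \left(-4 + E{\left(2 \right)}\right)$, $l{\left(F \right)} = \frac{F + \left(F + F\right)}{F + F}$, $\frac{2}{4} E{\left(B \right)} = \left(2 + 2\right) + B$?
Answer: $-159862$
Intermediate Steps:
$E{\left(B \right)} = 8 + 2 B$ ($E{\left(B \right)} = 2 \left(\left(2 + 2\right) + B\right) = 2 \left(4 + B\right) = 8 + 2 B$)
$l{\left(F \right)} = \frac{3}{2}$ ($l{\left(F \right)} = \frac{F + 2 F}{2 F} = 3 F \frac{1}{2 F} = \frac{3}{2}$)
$c{\left(M \right)} = 12$ ($c{\left(M \right)} = \frac{3 \left(-4 + \left(8 + 2 \cdot 2\right)\right)}{2} = \frac{3 \left(-4 + \left(8 + 4\right)\right)}{2} = \frac{3 \left(-4 + 12\right)}{2} = \frac{3}{2} \cdot 8 = 12$)
$c{\left(-10 \right)} + 473 \left(-338\right) = 12 + 473 \left(-338\right) = 12 - 159874 = -159862$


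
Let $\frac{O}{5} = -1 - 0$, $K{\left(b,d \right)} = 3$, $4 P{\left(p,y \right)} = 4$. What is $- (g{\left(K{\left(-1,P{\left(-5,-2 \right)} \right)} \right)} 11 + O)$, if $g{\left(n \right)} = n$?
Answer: $-28$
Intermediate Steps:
$P{\left(p,y \right)} = 1$ ($P{\left(p,y \right)} = \frac{1}{4} \cdot 4 = 1$)
$O = -5$ ($O = 5 \left(-1 - 0\right) = 5 \left(-1 + 0\right) = 5 \left(-1\right) = -5$)
$- (g{\left(K{\left(-1,P{\left(-5,-2 \right)} \right)} \right)} 11 + O) = - (3 \cdot 11 - 5) = - (33 - 5) = \left(-1\right) 28 = -28$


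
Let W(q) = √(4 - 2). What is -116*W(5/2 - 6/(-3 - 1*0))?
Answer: -116*√2 ≈ -164.05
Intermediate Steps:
W(q) = √2
-116*W(5/2 - 6/(-3 - 1*0)) = -116*√2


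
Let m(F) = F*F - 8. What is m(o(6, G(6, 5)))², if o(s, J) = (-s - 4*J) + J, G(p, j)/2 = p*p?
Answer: 2428124176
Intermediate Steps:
G(p, j) = 2*p² (G(p, j) = 2*(p*p) = 2*p²)
o(s, J) = -s - 3*J
m(F) = -8 + F² (m(F) = F² - 8 = -8 + F²)
m(o(6, G(6, 5)))² = (-8 + (-1*6 - 6*6²)²)² = (-8 + (-6 - 6*36)²)² = (-8 + (-6 - 3*72)²)² = (-8 + (-6 - 216)²)² = (-8 + (-222)²)² = (-8 + 49284)² = 49276² = 2428124176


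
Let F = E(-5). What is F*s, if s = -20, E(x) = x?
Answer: 100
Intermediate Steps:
F = -5
F*s = -5*(-20) = 100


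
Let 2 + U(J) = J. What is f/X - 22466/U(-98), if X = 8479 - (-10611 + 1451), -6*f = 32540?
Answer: 593603161/2645850 ≈ 224.35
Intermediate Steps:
U(J) = -2 + J
f = -16270/3 (f = -1/6*32540 = -16270/3 ≈ -5423.3)
X = 17639 (X = 8479 - 1*(-9160) = 8479 + 9160 = 17639)
f/X - 22466/U(-98) = -16270/3/17639 - 22466/(-2 - 98) = -16270/3*1/17639 - 22466/(-100) = -16270/52917 - 22466*(-1/100) = -16270/52917 + 11233/50 = 593603161/2645850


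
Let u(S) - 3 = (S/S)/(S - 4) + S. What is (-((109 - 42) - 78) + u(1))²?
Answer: 1936/9 ≈ 215.11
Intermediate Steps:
u(S) = 3 + S + 1/(-4 + S) (u(S) = 3 + ((S/S)/(S - 4) + S) = 3 + (1/(-4 + S) + S) = 3 + (S + 1/(-4 + S)) = 3 + S + 1/(-4 + S))
(-((109 - 42) - 78) + u(1))² = (-((109 - 42) - 78) + (-11 + 1² - 1*1)/(-4 + 1))² = (-(67 - 78) + (-11 + 1 - 1)/(-3))² = (-1*(-11) - ⅓*(-11))² = (11 + 11/3)² = (44/3)² = 1936/9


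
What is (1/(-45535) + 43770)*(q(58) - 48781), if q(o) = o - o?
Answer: -97223798839169/45535 ≈ -2.1351e+9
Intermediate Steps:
q(o) = 0
(1/(-45535) + 43770)*(q(58) - 48781) = (1/(-45535) + 43770)*(0 - 48781) = (-1/45535 + 43770)*(-48781) = (1993066949/45535)*(-48781) = -97223798839169/45535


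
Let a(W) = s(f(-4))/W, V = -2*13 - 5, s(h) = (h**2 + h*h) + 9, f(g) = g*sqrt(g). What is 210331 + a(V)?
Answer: 6520380/31 ≈ 2.1033e+5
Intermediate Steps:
f(g) = g**(3/2)
s(h) = 9 + 2*h**2 (s(h) = (h**2 + h**2) + 9 = 2*h**2 + 9 = 9 + 2*h**2)
V = -31 (V = -26 - 5 = -31)
a(W) = -119/W (a(W) = (9 + 2*((-4)**(3/2))**2)/W = (9 + 2*(-8*I)**2)/W = (9 + 2*(-64))/W = (9 - 128)/W = -119/W)
210331 + a(V) = 210331 - 119/(-31) = 210331 - 119*(-1/31) = 210331 + 119/31 = 6520380/31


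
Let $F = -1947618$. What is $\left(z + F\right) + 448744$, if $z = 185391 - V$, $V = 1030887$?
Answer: $-2344370$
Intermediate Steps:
$z = -845496$ ($z = 185391 - 1030887 = -845496$)
$\left(z + F\right) + 448744 = \left(-845496 - 1947618\right) + 448744 = -2793114 + 448744 = -2344370$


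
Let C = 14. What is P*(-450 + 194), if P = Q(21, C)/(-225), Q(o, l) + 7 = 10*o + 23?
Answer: 57856/225 ≈ 257.14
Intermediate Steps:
Q(o, l) = 16 + 10*o (Q(o, l) = -7 + (10*o + 23) = -7 + (23 + 10*o) = 16 + 10*o)
P = -226/225 (P = (16 + 10*21)/(-225) = (16 + 210)*(-1/225) = 226*(-1/225) = -226/225 ≈ -1.0044)
P*(-450 + 194) = -226*(-450 + 194)/225 = -226/225*(-256) = 57856/225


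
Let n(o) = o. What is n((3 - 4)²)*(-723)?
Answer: -723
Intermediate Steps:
n((3 - 4)²)*(-723) = (3 - 4)²*(-723) = (-1)²*(-723) = 1*(-723) = -723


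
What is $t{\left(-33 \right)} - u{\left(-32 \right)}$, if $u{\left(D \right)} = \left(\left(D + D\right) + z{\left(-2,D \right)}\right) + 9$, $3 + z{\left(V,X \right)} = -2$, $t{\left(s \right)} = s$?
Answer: $27$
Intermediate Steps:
$z{\left(V,X \right)} = -5$ ($z{\left(V,X \right)} = -3 - 2 = -5$)
$u{\left(D \right)} = 4 + 2 D$ ($u{\left(D \right)} = \left(\left(D + D\right) - 5\right) + 9 = \left(2 D - 5\right) + 9 = \left(-5 + 2 D\right) + 9 = 4 + 2 D$)
$t{\left(-33 \right)} - u{\left(-32 \right)} = -33 - \left(4 + 2 \left(-32\right)\right) = -33 - \left(4 - 64\right) = -33 - -60 = -33 + 60 = 27$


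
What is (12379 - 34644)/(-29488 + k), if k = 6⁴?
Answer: 22265/28192 ≈ 0.78976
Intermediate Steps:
k = 1296
(12379 - 34644)/(-29488 + k) = (12379 - 34644)/(-29488 + 1296) = -22265/(-28192) = -22265*(-1/28192) = 22265/28192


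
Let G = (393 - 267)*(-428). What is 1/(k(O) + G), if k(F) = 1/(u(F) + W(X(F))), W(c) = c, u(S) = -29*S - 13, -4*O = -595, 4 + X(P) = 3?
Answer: -17311/933547612 ≈ -1.8543e-5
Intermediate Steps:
X(P) = -1 (X(P) = -4 + 3 = -1)
O = 595/4 (O = -¼*(-595) = 595/4 ≈ 148.75)
u(S) = -13 - 29*S
k(F) = 1/(-14 - 29*F) (k(F) = 1/((-13 - 29*F) - 1) = 1/(-14 - 29*F))
G = -53928 (G = 126*(-428) = -53928)
1/(k(O) + G) = 1/(-1/(14 + 29*(595/4)) - 53928) = 1/(-1/(14 + 17255/4) - 53928) = 1/(-1/17311/4 - 53928) = 1/(-1*4/17311 - 53928) = 1/(-4/17311 - 53928) = 1/(-933547612/17311) = -17311/933547612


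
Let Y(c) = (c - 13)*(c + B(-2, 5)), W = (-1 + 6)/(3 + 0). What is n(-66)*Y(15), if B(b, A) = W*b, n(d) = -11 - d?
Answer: 3850/3 ≈ 1283.3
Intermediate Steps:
W = 5/3 ≈ 1.6667
B(b, A) = 5*b/3
Y(c) = (-13 + c)*(-10/3 + c) (Y(c) = (c - 13)*(c + (5/3)*(-2)) = (-13 + c)*(c - 10/3) = (-13 + c)*(-10/3 + c))
n(-66)*Y(15) = (-11 - 1*(-66))*(130/3 + 15**2 - 49/3*15) = (-11 + 66)*(130/3 + 225 - 245) = 55*(70/3) = 3850/3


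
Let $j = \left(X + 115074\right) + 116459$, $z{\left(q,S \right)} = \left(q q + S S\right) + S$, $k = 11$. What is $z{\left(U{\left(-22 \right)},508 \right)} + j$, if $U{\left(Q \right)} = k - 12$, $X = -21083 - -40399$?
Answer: $509422$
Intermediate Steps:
$X = 19316$ ($X = -21083 + 40399 = 19316$)
$U{\left(Q \right)} = -1$ ($U{\left(Q \right)} = 11 - 12 = -1$)
$z{\left(q,S \right)} = S + S^{2} + q^{2}$ ($z{\left(q,S \right)} = \left(q^{2} + S^{2}\right) + S = \left(S^{2} + q^{2}\right) + S = S + S^{2} + q^{2}$)
$j = 250849$ ($j = \left(19316 + 115074\right) + 116459 = 134390 + 116459 = 250849$)
$z{\left(U{\left(-22 \right)},508 \right)} + j = \left(508 + 508^{2} + \left(-1\right)^{2}\right) + 250849 = \left(508 + 258064 + 1\right) + 250849 = 258573 + 250849 = 509422$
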